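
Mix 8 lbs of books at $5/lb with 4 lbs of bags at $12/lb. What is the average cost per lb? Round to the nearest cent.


Cost of books:
8 x $5 = $40
Cost of bags:
4 x $12 = $48
Total cost: $40 + $48 = $88
Total weight: 12 lbs
Average: $88 / 12 = $7.3333... ≈ $7.33/lb

$7.33/lb


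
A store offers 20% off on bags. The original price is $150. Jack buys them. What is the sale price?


Calculate the discount amount:
20% of $150 = $30
Subtract from original:
$150 - $30 = $120

$120


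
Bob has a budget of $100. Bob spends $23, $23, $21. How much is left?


Add up expenses:
$23 + $23 + $21 = $67
Subtract from budget:
$100 - $67 = $33

$33


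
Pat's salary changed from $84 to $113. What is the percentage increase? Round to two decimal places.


Find the absolute change:
|113 - 84| = 29
Divide by original and multiply by 100:
29 / 84 x 100 = 34.5238...% ≈ 34.52%

34.52%


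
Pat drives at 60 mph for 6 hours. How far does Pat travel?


Use the formula: distance = speed x time
Speed = 60 mph, Time = 6 hours
60 x 6 = 360 miles

360 miles


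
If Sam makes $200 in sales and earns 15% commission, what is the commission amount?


Convert rate to decimal:
15% = 0.15
Multiply by sales:
$200 x 0.15 = $30

$30


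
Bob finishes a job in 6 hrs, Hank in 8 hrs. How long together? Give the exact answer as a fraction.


Bob's rate: 1/6 of the job per hour
Hank's rate: 1/8 of the job per hour
Combined rate: 1/6 + 1/8 = 7/24 per hour
Time = 1 / (7/24) = 24/7 hours (≈ 3.43 hours)

24/7 hours


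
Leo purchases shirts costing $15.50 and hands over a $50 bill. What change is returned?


Start with the amount paid:
$50
Subtract the price:
$50 - $15.50 = $34.50

$34.50


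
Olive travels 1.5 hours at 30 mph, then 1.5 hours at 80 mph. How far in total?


Leg 1 distance:
30 x 1.5 = 45 miles
Leg 2 distance:
80 x 1.5 = 120 miles
Total distance:
45 + 120 = 165 miles

165 miles


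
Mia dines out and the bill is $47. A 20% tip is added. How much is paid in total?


Calculate the tip:
20% of $47 = $9.40
Add tip to meal cost:
$47 + $9.40 = $56.40

$56.40


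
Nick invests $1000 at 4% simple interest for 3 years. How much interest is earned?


Use the formula I = P x R x T / 100
P x R x T = 1000 x 4 x 3 = 12000
I = 12000 / 100 = $120

$120


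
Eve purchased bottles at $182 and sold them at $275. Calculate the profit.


Selling price = $275
Cost price = $182
Profit = selling price - cost price:
Profit = $275 - $182 = $93

$93


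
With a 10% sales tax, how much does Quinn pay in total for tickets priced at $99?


Calculate the tax:
10% of $99 = $9.90
Add tax to price:
$99 + $9.90 = $108.90

$108.90


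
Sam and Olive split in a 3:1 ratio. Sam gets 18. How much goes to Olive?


Find the multiplier:
18 / 3 = 6
Apply to Olive's share:
1 x 6 = 6

6


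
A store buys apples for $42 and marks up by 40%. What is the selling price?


Calculate the markup amount:
40% of $42 = $16.80
Add to cost:
$42 + $16.80 = $58.80

$58.80


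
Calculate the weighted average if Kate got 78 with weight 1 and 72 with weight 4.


Weighted sum:
1 x 78 + 4 x 72 = 366
Total weight:
1 + 4 = 5
Weighted average:
366 / 5 = 73.2

73.2


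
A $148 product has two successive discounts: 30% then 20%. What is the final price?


First discount:
30% of $148 = $44.40
Price after first discount:
$148 - $44.40 = $103.60
Second discount:
20% of $103.60 = $20.72
Final price:
$103.60 - $20.72 = $82.88

$82.88


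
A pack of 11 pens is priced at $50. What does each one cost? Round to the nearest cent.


Total cost: $50
Number of items: 11
Unit price: $50 / 11 = $4.5454... ≈ $4.55

$4.55


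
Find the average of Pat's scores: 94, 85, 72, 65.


Add the scores:
94 + 85 + 72 + 65 = 316
Divide by the number of tests:
316 / 4 = 79

79


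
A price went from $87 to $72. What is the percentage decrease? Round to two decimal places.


Find the absolute change:
|72 - 87| = 15
Divide by original and multiply by 100:
15 / 87 x 100 = 17.2413...% ≈ 17.24%

17.24%


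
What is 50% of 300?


Convert percentage to decimal:
50% = 0.5
Multiply:
300 x 0.5 = 150

150


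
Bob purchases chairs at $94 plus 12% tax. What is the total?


Calculate the tax:
12% of $94 = $11.28
Add tax to price:
$94 + $11.28 = $105.28

$105.28


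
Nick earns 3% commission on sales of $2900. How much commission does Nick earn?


Convert rate to decimal:
3% = 0.03
Multiply by sales:
$2900 x 0.03 = $87

$87


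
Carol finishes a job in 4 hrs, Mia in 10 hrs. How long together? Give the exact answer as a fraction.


Carol's rate: 1/4 of the job per hour
Mia's rate: 1/10 of the job per hour
Combined rate: 1/4 + 1/10 = 7/20 per hour
Time = 1 / (7/20) = 20/7 hours (≈ 2.86 hours)

20/7 hours


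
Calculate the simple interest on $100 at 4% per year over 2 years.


Use the formula I = P x R x T / 100
P x R x T = 100 x 4 x 2 = 800
I = 800 / 100 = $8

$8


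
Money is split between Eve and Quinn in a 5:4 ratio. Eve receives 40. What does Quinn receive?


Find the multiplier:
40 / 5 = 8
Apply to Quinn's share:
4 x 8 = 32

32


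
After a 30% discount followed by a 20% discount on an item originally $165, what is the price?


First discount:
30% of $165 = $49.50
Price after first discount:
$165 - $49.50 = $115.50
Second discount:
20% of $115.50 = $23.10
Final price:
$115.50 - $23.10 = $92.40

$92.40


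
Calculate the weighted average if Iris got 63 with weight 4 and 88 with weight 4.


Weighted sum:
4 x 63 + 4 x 88 = 604
Total weight:
4 + 4 = 8
Weighted average:
604 / 8 = 75.5

75.5


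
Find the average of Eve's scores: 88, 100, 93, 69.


Add the scores:
88 + 100 + 93 + 69 = 350
Divide by the number of tests:
350 / 4 = 87.5

87.5


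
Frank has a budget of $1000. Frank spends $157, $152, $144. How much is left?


Add up expenses:
$157 + $152 + $144 = $453
Subtract from budget:
$1000 - $453 = $547

$547


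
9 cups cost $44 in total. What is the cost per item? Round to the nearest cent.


Total cost: $44
Number of items: 9
Unit price: $44 / 9 = $4.8888... ≈ $4.89

$4.89


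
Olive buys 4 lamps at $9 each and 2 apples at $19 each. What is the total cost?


Cost of lamps:
4 x $9 = $36
Cost of apples:
2 x $19 = $38
Add both:
$36 + $38 = $74

$74


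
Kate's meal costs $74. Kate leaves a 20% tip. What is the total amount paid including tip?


Calculate the tip:
20% of $74 = $14.80
Add tip to meal cost:
$74 + $14.80 = $88.80

$88.80


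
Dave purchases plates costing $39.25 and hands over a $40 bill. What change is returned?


Start with the amount paid:
$40
Subtract the price:
$40 - $39.25 = $0.75

$0.75


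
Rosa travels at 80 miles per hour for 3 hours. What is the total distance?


Use the formula: distance = speed x time
Speed = 80 mph, Time = 3 hours
80 x 3 = 240 miles

240 miles


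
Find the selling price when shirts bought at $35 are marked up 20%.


Calculate the markup amount:
20% of $35 = $7
Add to cost:
$35 + $7 = $42

$42


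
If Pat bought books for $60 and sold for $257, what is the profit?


Selling price = $257
Cost price = $60
Profit = selling price - cost price:
Profit = $257 - $60 = $197

$197


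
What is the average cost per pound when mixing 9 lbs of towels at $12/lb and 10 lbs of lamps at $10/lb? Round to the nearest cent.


Cost of towels:
9 x $12 = $108
Cost of lamps:
10 x $10 = $100
Total cost: $108 + $100 = $208
Total weight: 19 lbs
Average: $208 / 19 = $10.9473... ≈ $10.95/lb

$10.95/lb


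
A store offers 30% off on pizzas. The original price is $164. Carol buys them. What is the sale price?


Calculate the discount amount:
30% of $164 = $49.20
Subtract from original:
$164 - $49.20 = $114.80

$114.80


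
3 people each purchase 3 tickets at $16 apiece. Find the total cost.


Cost per person:
3 x $16 = $48
Group total:
3 x $48 = $144

$144


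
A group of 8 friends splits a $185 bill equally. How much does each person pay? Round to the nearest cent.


Total bill: $185
Number of people: 8
Each pays: $185 / 8 = $23.125 ≈ $23.13

$23.13


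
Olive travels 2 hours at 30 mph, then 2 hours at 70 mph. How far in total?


Leg 1 distance:
30 x 2 = 60 miles
Leg 2 distance:
70 x 2 = 140 miles
Total distance:
60 + 140 = 200 miles

200 miles


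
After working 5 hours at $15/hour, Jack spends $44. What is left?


Calculate earnings:
5 x $15 = $75
Subtract spending:
$75 - $44 = $31

$31


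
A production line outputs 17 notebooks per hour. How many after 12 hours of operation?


Production rate: 17 notebooks per hour
Time: 12 hours
Total: 17 x 12 = 204 notebooks

204 notebooks


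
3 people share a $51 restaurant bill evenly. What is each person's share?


Total bill: $51
Number of people: 3
Each pays: $51 / 3 = $17

$17


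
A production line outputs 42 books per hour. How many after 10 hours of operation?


Production rate: 42 books per hour
Time: 10 hours
Total: 42 x 10 = 420 books

420 books


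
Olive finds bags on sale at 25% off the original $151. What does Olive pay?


Calculate the discount amount:
25% of $151 = $37.75
Subtract from original:
$151 - $37.75 = $113.25

$113.25


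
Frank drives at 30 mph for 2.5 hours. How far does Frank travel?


Use the formula: distance = speed x time
Speed = 30 mph, Time = 2.5 hours
30 x 2.5 = 75 miles

75 miles


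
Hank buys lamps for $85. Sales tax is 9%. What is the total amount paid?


Calculate the tax:
9% of $85 = $7.65
Add tax to price:
$85 + $7.65 = $92.65

$92.65


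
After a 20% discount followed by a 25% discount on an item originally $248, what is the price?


First discount:
20% of $248 = $49.60
Price after first discount:
$248 - $49.60 = $198.40
Second discount:
25% of $198.40 = $49.60
Final price:
$198.40 - $49.60 = $148.80

$148.80


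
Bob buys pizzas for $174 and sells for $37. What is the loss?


Selling price = $37
Cost price = $174
Loss = cost price - selling price:
Loss = $174 - $37 = $137

$137


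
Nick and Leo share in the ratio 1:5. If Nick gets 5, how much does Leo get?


Find the multiplier:
5 / 1 = 5
Apply to Leo's share:
5 x 5 = 25

25


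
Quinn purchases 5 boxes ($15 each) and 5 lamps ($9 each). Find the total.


Cost of boxes:
5 x $15 = $75
Cost of lamps:
5 x $9 = $45
Add both:
$75 + $45 = $120

$120


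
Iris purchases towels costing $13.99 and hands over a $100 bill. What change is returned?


Start with the amount paid:
$100
Subtract the price:
$100 - $13.99 = $86.01

$86.01


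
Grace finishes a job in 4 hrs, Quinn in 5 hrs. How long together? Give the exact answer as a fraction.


Grace's rate: 1/4 of the job per hour
Quinn's rate: 1/5 of the job per hour
Combined rate: 1/4 + 1/5 = 9/20 per hour
Time = 1 / (9/20) = 20/9 hours (≈ 2.22 hours)

20/9 hours


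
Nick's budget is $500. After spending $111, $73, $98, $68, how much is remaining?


Add up expenses:
$111 + $73 + $98 + $68 = $350
Subtract from budget:
$500 - $350 = $150

$150


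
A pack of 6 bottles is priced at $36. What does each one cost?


Total cost: $36
Number of items: 6
Unit price: $36 / 6 = $6

$6


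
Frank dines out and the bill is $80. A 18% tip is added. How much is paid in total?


Calculate the tip:
18% of $80 = $14.40
Add tip to meal cost:
$80 + $14.40 = $94.40

$94.40


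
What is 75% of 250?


Convert percentage to decimal:
75% = 0.75
Multiply:
250 x 0.75 = 187.5

187.5


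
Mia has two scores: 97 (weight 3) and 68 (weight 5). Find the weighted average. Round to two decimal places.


Weighted sum:
3 x 97 + 5 x 68 = 631
Total weight:
3 + 5 = 8
Weighted average:
631 / 8 = 78.875 ≈ 78.88

78.88


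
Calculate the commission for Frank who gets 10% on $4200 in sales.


Convert rate to decimal:
10% = 0.1
Multiply by sales:
$4200 x 0.1 = $420

$420


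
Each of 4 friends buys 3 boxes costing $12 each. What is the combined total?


Cost per person:
3 x $12 = $36
Group total:
4 x $36 = $144

$144


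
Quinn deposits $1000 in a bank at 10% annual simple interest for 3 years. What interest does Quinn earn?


Use the formula I = P x R x T / 100
P x R x T = 1000 x 10 x 3 = 30000
I = 30000 / 100 = $300

$300


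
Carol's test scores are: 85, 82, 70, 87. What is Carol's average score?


Add the scores:
85 + 82 + 70 + 87 = 324
Divide by the number of tests:
324 / 4 = 81

81


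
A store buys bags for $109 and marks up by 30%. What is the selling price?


Calculate the markup amount:
30% of $109 = $32.70
Add to cost:
$109 + $32.70 = $141.70

$141.70


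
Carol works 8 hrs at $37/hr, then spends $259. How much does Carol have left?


Calculate earnings:
8 x $37 = $296
Subtract spending:
$296 - $259 = $37

$37


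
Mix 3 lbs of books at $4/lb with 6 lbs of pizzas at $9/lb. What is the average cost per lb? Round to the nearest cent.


Cost of books:
3 x $4 = $12
Cost of pizzas:
6 x $9 = $54
Total cost: $12 + $54 = $66
Total weight: 9 lbs
Average: $66 / 9 = $7.3333... ≈ $7.33/lb

$7.33/lb


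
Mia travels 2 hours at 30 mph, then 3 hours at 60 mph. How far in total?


Leg 1 distance:
30 x 2 = 60 miles
Leg 2 distance:
60 x 3 = 180 miles
Total distance:
60 + 180 = 240 miles

240 miles


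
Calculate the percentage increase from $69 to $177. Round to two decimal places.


Find the absolute change:
|177 - 69| = 108
Divide by original and multiply by 100:
108 / 69 x 100 = 156.5217...% ≈ 156.52%

156.52%


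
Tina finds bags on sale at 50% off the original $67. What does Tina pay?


Calculate the discount amount:
50% of $67 = $33.50
Subtract from original:
$67 - $33.50 = $33.50

$33.50


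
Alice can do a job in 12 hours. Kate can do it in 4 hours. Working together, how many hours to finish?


Alice's rate: 1/12 of the job per hour
Kate's rate: 1/4 of the job per hour
Combined rate: 1/12 + 1/4 = 1/3 per hour
Time = 1 / (1/3) = 3 hours

3 hours


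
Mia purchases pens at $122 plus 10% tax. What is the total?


Calculate the tax:
10% of $122 = $12.20
Add tax to price:
$122 + $12.20 = $134.20

$134.20


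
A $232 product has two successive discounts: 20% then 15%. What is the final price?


First discount:
20% of $232 = $46.40
Price after first discount:
$232 - $46.40 = $185.60
Second discount:
15% of $185.60 = $27.84
Final price:
$185.60 - $27.84 = $157.76

$157.76


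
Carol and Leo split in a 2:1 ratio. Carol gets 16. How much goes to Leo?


Find the multiplier:
16 / 2 = 8
Apply to Leo's share:
1 x 8 = 8

8


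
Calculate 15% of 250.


Convert percentage to decimal:
15% = 0.15
Multiply:
250 x 0.15 = 37.5

37.5


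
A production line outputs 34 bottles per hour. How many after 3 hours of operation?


Production rate: 34 bottles per hour
Time: 3 hours
Total: 34 x 3 = 102 bottles

102 bottles


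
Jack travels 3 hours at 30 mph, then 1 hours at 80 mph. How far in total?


Leg 1 distance:
30 x 3 = 90 miles
Leg 2 distance:
80 x 1 = 80 miles
Total distance:
90 + 80 = 170 miles

170 miles


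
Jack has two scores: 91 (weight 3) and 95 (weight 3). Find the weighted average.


Weighted sum:
3 x 91 + 3 x 95 = 558
Total weight:
3 + 3 = 6
Weighted average:
558 / 6 = 93

93


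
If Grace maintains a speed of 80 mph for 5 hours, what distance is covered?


Use the formula: distance = speed x time
Speed = 80 mph, Time = 5 hours
80 x 5 = 400 miles

400 miles


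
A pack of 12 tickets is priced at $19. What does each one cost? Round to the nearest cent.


Total cost: $19
Number of items: 12
Unit price: $19 / 12 = $1.5833... ≈ $1.58

$1.58


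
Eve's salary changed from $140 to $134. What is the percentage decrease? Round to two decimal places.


Find the absolute change:
|134 - 140| = 6
Divide by original and multiply by 100:
6 / 140 x 100 = 4.2857...% ≈ 4.29%

4.29%


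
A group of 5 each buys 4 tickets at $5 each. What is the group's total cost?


Cost per person:
4 x $5 = $20
Group total:
5 x $20 = $100

$100


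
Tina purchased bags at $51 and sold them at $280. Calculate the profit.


Selling price = $280
Cost price = $51
Profit = selling price - cost price:
Profit = $280 - $51 = $229

$229


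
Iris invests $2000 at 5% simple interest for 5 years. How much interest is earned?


Use the formula I = P x R x T / 100
P x R x T = 2000 x 5 x 5 = 50000
I = 50000 / 100 = $500

$500


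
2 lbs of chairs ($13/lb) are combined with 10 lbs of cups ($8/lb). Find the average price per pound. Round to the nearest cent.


Cost of chairs:
2 x $13 = $26
Cost of cups:
10 x $8 = $80
Total cost: $26 + $80 = $106
Total weight: 12 lbs
Average: $106 / 12 = $8.8333... ≈ $8.83/lb

$8.83/lb


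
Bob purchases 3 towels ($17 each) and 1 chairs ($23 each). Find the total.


Cost of towels:
3 x $17 = $51
Cost of chairs:
1 x $23 = $23
Add both:
$51 + $23 = $74

$74


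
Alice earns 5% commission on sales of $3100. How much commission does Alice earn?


Convert rate to decimal:
5% = 0.05
Multiply by sales:
$3100 x 0.05 = $155

$155


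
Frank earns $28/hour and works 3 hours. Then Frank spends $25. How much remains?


Calculate earnings:
3 x $28 = $84
Subtract spending:
$84 - $25 = $59

$59


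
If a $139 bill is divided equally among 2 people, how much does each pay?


Total bill: $139
Number of people: 2
Each pays: $139 / 2 = $69.50

$69.50


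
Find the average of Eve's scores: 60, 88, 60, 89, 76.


Add the scores:
60 + 88 + 60 + 89 + 76 = 373
Divide by the number of tests:
373 / 5 = 74.6

74.6


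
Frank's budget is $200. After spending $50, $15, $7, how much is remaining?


Add up expenses:
$50 + $15 + $7 = $72
Subtract from budget:
$200 - $72 = $128

$128


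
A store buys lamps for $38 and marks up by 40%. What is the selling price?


Calculate the markup amount:
40% of $38 = $15.20
Add to cost:
$38 + $15.20 = $53.20

$53.20


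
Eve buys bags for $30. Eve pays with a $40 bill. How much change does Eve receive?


Start with the amount paid:
$40
Subtract the price:
$40 - $30 = $10

$10


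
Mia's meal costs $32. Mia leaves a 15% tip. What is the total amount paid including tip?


Calculate the tip:
15% of $32 = $4.80
Add tip to meal cost:
$32 + $4.80 = $36.80

$36.80


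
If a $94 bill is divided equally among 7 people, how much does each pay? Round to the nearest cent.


Total bill: $94
Number of people: 7
Each pays: $94 / 7 = $13.4285... ≈ $13.43

$13.43


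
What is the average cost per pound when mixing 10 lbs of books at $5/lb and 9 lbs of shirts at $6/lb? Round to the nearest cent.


Cost of books:
10 x $5 = $50
Cost of shirts:
9 x $6 = $54
Total cost: $50 + $54 = $104
Total weight: 19 lbs
Average: $104 / 19 = $5.4736... ≈ $5.47/lb

$5.47/lb


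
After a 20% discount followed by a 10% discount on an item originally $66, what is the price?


First discount:
20% of $66 = $13.20
Price after first discount:
$66 - $13.20 = $52.80
Second discount:
10% of $52.80 = $5.28
Final price:
$52.80 - $5.28 = $47.52

$47.52


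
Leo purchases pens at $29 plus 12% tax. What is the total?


Calculate the tax:
12% of $29 = $3.48
Add tax to price:
$29 + $3.48 = $32.48

$32.48


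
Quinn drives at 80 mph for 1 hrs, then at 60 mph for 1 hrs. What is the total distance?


Leg 1 distance:
80 x 1 = 80 miles
Leg 2 distance:
60 x 1 = 60 miles
Total distance:
80 + 60 = 140 miles

140 miles


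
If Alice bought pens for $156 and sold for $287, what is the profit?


Selling price = $287
Cost price = $156
Profit = selling price - cost price:
Profit = $287 - $156 = $131

$131


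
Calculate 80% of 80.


Convert percentage to decimal:
80% = 0.8
Multiply:
80 x 0.8 = 64

64


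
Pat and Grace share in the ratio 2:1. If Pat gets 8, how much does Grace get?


Find the multiplier:
8 / 2 = 4
Apply to Grace's share:
1 x 4 = 4

4


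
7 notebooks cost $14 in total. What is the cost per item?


Total cost: $14
Number of items: 7
Unit price: $14 / 7 = $2

$2


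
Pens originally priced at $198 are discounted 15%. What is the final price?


Calculate the discount amount:
15% of $198 = $29.70
Subtract from original:
$198 - $29.70 = $168.30

$168.30


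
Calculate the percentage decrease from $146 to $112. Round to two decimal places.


Find the absolute change:
|112 - 146| = 34
Divide by original and multiply by 100:
34 / 146 x 100 = 23.2876...% ≈ 23.29%

23.29%


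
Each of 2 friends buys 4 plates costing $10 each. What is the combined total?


Cost per person:
4 x $10 = $40
Group total:
2 x $40 = $80

$80


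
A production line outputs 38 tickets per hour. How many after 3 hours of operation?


Production rate: 38 tickets per hour
Time: 3 hours
Total: 38 x 3 = 114 tickets

114 tickets


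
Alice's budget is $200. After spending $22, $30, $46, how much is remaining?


Add up expenses:
$22 + $30 + $46 = $98
Subtract from budget:
$200 - $98 = $102

$102


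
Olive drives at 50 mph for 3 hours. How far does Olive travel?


Use the formula: distance = speed x time
Speed = 50 mph, Time = 3 hours
50 x 3 = 150 miles

150 miles


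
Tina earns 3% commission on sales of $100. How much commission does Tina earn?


Convert rate to decimal:
3% = 0.03
Multiply by sales:
$100 x 0.03 = $3

$3


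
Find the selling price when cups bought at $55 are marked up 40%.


Calculate the markup amount:
40% of $55 = $22
Add to cost:
$55 + $22 = $77

$77


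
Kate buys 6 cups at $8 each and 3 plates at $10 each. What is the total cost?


Cost of cups:
6 x $8 = $48
Cost of plates:
3 x $10 = $30
Add both:
$48 + $30 = $78

$78


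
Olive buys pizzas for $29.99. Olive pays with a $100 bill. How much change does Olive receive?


Start with the amount paid:
$100
Subtract the price:
$100 - $29.99 = $70.01

$70.01


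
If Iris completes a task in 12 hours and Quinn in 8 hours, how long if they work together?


Iris's rate: 1/12 of the job per hour
Quinn's rate: 1/8 of the job per hour
Combined rate: 1/12 + 1/8 = 5/24 per hour
Time = 1 / (5/24) = 24/5 = 4.8 hours

4.8 hours


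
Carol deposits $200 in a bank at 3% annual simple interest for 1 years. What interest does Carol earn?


Use the formula I = P x R x T / 100
P x R x T = 200 x 3 x 1 = 600
I = 600 / 100 = $6

$6


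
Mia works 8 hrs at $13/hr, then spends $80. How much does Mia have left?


Calculate earnings:
8 x $13 = $104
Subtract spending:
$104 - $80 = $24

$24


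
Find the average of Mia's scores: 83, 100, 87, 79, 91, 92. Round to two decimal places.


Add the scores:
83 + 100 + 87 + 79 + 91 + 92 = 532
Divide by the number of tests:
532 / 6 = 88.6666... ≈ 88.67

88.67


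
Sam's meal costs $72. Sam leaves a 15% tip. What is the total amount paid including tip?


Calculate the tip:
15% of $72 = $10.80
Add tip to meal cost:
$72 + $10.80 = $82.80

$82.80


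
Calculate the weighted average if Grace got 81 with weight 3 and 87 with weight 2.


Weighted sum:
3 x 81 + 2 x 87 = 417
Total weight:
3 + 2 = 5
Weighted average:
417 / 5 = 83.4

83.4


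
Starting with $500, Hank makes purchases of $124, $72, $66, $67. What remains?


Add up expenses:
$124 + $72 + $66 + $67 = $329
Subtract from budget:
$500 - $329 = $171

$171


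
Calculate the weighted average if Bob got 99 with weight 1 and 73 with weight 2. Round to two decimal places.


Weighted sum:
1 x 99 + 2 x 73 = 245
Total weight:
1 + 2 = 3
Weighted average:
245 / 3 = 81.6666... ≈ 81.67

81.67


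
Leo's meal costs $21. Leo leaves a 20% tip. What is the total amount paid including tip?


Calculate the tip:
20% of $21 = $4.20
Add tip to meal cost:
$21 + $4.20 = $25.20

$25.20


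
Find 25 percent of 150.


Convert percentage to decimal:
25% = 0.25
Multiply:
150 x 0.25 = 37.5

37.5


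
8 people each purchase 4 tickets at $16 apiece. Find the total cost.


Cost per person:
4 x $16 = $64
Group total:
8 x $64 = $512

$512


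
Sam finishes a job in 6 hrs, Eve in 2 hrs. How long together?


Sam's rate: 1/6 of the job per hour
Eve's rate: 1/2 of the job per hour
Combined rate: 1/6 + 1/2 = 2/3 per hour
Time = 1 / (2/3) = 3/2 = 1.5 hours

1.5 hours


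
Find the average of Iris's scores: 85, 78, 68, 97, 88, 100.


Add the scores:
85 + 78 + 68 + 97 + 88 + 100 = 516
Divide by the number of tests:
516 / 6 = 86

86


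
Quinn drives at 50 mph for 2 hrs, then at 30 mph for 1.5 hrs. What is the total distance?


Leg 1 distance:
50 x 2 = 100 miles
Leg 2 distance:
30 x 1.5 = 45 miles
Total distance:
100 + 45 = 145 miles

145 miles


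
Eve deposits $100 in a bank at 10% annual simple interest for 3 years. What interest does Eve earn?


Use the formula I = P x R x T / 100
P x R x T = 100 x 10 x 3 = 3000
I = 3000 / 100 = $30

$30


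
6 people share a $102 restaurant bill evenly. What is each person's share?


Total bill: $102
Number of people: 6
Each pays: $102 / 6 = $17

$17


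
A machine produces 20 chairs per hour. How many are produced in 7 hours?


Production rate: 20 chairs per hour
Time: 7 hours
Total: 20 x 7 = 140 chairs

140 chairs


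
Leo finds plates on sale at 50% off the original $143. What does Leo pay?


Calculate the discount amount:
50% of $143 = $71.50
Subtract from original:
$143 - $71.50 = $71.50

$71.50


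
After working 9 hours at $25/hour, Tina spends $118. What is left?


Calculate earnings:
9 x $25 = $225
Subtract spending:
$225 - $118 = $107

$107


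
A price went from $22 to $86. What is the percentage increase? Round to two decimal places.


Find the absolute change:
|86 - 22| = 64
Divide by original and multiply by 100:
64 / 22 x 100 = 290.9090...% ≈ 290.91%

290.91%


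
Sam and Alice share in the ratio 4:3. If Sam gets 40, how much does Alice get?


Find the multiplier:
40 / 4 = 10
Apply to Alice's share:
3 x 10 = 30

30


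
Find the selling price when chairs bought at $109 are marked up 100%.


Calculate the markup amount:
100% of $109 = $109
Add to cost:
$109 + $109 = $218

$218


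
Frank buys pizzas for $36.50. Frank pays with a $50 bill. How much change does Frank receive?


Start with the amount paid:
$50
Subtract the price:
$50 - $36.50 = $13.50

$13.50


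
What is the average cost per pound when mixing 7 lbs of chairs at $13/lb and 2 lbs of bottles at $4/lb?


Cost of chairs:
7 x $13 = $91
Cost of bottles:
2 x $4 = $8
Total cost: $91 + $8 = $99
Total weight: 9 lbs
Average: $99 / 9 = $11/lb

$11/lb


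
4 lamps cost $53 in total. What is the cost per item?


Total cost: $53
Number of items: 4
Unit price: $53 / 4 = $13.25

$13.25


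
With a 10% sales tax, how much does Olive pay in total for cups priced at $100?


Calculate the tax:
10% of $100 = $10
Add tax to price:
$100 + $10 = $110

$110


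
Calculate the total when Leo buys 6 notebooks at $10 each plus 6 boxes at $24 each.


Cost of notebooks:
6 x $10 = $60
Cost of boxes:
6 x $24 = $144
Add both:
$60 + $144 = $204

$204


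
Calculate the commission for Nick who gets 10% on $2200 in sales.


Convert rate to decimal:
10% = 0.1
Multiply by sales:
$2200 x 0.1 = $220

$220


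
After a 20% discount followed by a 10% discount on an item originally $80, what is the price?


First discount:
20% of $80 = $16
Price after first discount:
$80 - $16 = $64
Second discount:
10% of $64 = $6.40
Final price:
$64 - $6.40 = $57.60

$57.60


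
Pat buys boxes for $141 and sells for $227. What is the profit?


Selling price = $227
Cost price = $141
Profit = selling price - cost price:
Profit = $227 - $141 = $86

$86


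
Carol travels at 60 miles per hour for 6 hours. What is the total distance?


Use the formula: distance = speed x time
Speed = 60 mph, Time = 6 hours
60 x 6 = 360 miles

360 miles


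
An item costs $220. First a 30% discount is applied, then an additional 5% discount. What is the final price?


First discount:
30% of $220 = $66
Price after first discount:
$220 - $66 = $154
Second discount:
5% of $154 = $7.70
Final price:
$154 - $7.70 = $146.30

$146.30


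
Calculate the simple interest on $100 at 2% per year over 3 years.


Use the formula I = P x R x T / 100
P x R x T = 100 x 2 x 3 = 600
I = 600 / 100 = $6

$6


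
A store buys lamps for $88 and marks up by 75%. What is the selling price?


Calculate the markup amount:
75% of $88 = $66
Add to cost:
$88 + $66 = $154

$154


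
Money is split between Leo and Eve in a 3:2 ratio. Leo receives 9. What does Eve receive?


Find the multiplier:
9 / 3 = 3
Apply to Eve's share:
2 x 3 = 6

6


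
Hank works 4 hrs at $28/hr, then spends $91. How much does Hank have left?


Calculate earnings:
4 x $28 = $112
Subtract spending:
$112 - $91 = $21

$21


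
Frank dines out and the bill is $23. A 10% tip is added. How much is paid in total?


Calculate the tip:
10% of $23 = $2.30
Add tip to meal cost:
$23 + $2.30 = $25.30

$25.30


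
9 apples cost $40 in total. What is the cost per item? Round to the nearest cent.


Total cost: $40
Number of items: 9
Unit price: $40 / 9 = $4.4444... ≈ $4.44

$4.44


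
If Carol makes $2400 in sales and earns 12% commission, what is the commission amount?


Convert rate to decimal:
12% = 0.12
Multiply by sales:
$2400 x 0.12 = $288

$288


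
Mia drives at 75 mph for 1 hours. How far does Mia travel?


Use the formula: distance = speed x time
Speed = 75 mph, Time = 1 hours
75 x 1 = 75 miles

75 miles


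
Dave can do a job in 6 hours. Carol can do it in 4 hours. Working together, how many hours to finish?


Dave's rate: 1/6 of the job per hour
Carol's rate: 1/4 of the job per hour
Combined rate: 1/6 + 1/4 = 5/12 per hour
Time = 1 / (5/12) = 12/5 = 2.4 hours

2.4 hours


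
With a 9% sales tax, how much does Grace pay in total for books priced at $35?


Calculate the tax:
9% of $35 = $3.15
Add tax to price:
$35 + $3.15 = $38.15

$38.15


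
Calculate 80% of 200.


Convert percentage to decimal:
80% = 0.8
Multiply:
200 x 0.8 = 160

160


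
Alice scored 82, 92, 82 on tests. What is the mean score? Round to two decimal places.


Add the scores:
82 + 92 + 82 = 256
Divide by the number of tests:
256 / 3 = 85.3333... ≈ 85.33

85.33


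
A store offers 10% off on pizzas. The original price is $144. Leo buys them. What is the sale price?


Calculate the discount amount:
10% of $144 = $14.40
Subtract from original:
$144 - $14.40 = $129.60

$129.60


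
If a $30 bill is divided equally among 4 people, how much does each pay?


Total bill: $30
Number of people: 4
Each pays: $30 / 4 = $7.50

$7.50


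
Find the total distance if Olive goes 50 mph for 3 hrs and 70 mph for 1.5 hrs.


Leg 1 distance:
50 x 3 = 150 miles
Leg 2 distance:
70 x 1.5 = 105 miles
Total distance:
150 + 105 = 255 miles

255 miles


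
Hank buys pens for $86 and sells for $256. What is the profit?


Selling price = $256
Cost price = $86
Profit = selling price - cost price:
Profit = $256 - $86 = $170

$170


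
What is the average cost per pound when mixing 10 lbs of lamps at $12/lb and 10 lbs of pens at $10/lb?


Cost of lamps:
10 x $12 = $120
Cost of pens:
10 x $10 = $100
Total cost: $120 + $100 = $220
Total weight: 20 lbs
Average: $220 / 20 = $11/lb

$11/lb


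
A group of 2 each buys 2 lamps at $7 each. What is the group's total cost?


Cost per person:
2 x $7 = $14
Group total:
2 x $14 = $28

$28


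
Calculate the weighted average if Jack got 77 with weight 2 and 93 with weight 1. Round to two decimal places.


Weighted sum:
2 x 77 + 1 x 93 = 247
Total weight:
2 + 1 = 3
Weighted average:
247 / 3 = 82.3333... ≈ 82.33

82.33


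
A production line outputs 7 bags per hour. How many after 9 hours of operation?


Production rate: 7 bags per hour
Time: 9 hours
Total: 7 x 9 = 63 bags

63 bags


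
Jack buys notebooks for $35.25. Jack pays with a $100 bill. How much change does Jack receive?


Start with the amount paid:
$100
Subtract the price:
$100 - $35.25 = $64.75

$64.75


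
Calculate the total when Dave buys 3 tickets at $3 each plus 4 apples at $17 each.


Cost of tickets:
3 x $3 = $9
Cost of apples:
4 x $17 = $68
Add both:
$9 + $68 = $77

$77


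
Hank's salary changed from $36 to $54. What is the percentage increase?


Find the absolute change:
|54 - 36| = 18
Divide by original and multiply by 100:
18 / 36 x 100 = 50%

50%


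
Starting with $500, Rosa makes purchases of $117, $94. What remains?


Add up expenses:
$117 + $94 = $211
Subtract from budget:
$500 - $211 = $289

$289


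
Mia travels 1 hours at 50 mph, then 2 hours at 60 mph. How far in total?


Leg 1 distance:
50 x 1 = 50 miles
Leg 2 distance:
60 x 2 = 120 miles
Total distance:
50 + 120 = 170 miles

170 miles


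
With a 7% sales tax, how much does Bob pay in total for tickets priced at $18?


Calculate the tax:
7% of $18 = $1.26
Add tax to price:
$18 + $1.26 = $19.26

$19.26


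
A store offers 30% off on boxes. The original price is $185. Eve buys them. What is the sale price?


Calculate the discount amount:
30% of $185 = $55.50
Subtract from original:
$185 - $55.50 = $129.50

$129.50


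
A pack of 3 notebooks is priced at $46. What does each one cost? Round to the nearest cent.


Total cost: $46
Number of items: 3
Unit price: $46 / 3 = $15.3333... ≈ $15.33

$15.33


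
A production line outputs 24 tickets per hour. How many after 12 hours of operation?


Production rate: 24 tickets per hour
Time: 12 hours
Total: 24 x 12 = 288 tickets

288 tickets


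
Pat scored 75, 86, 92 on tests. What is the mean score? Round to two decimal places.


Add the scores:
75 + 86 + 92 = 253
Divide by the number of tests:
253 / 3 = 84.3333... ≈ 84.33

84.33


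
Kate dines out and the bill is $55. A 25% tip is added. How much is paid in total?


Calculate the tip:
25% of $55 = $13.75
Add tip to meal cost:
$55 + $13.75 = $68.75

$68.75


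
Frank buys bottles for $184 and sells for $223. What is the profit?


Selling price = $223
Cost price = $184
Profit = selling price - cost price:
Profit = $223 - $184 = $39

$39


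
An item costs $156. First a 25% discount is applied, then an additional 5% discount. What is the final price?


First discount:
25% of $156 = $39
Price after first discount:
$156 - $39 = $117
Second discount:
5% of $117 = $5.85
Final price:
$117 - $5.85 = $111.15

$111.15


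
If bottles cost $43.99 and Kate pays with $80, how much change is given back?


Start with the amount paid:
$80
Subtract the price:
$80 - $43.99 = $36.01

$36.01


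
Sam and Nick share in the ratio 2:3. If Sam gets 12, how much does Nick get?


Find the multiplier:
12 / 2 = 6
Apply to Nick's share:
3 x 6 = 18

18


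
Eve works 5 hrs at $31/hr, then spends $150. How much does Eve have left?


Calculate earnings:
5 x $31 = $155
Subtract spending:
$155 - $150 = $5

$5


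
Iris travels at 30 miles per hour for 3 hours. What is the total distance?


Use the formula: distance = speed x time
Speed = 30 mph, Time = 3 hours
30 x 3 = 90 miles

90 miles


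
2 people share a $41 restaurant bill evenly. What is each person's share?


Total bill: $41
Number of people: 2
Each pays: $41 / 2 = $20.50

$20.50


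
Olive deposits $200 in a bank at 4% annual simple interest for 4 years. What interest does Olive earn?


Use the formula I = P x R x T / 100
P x R x T = 200 x 4 x 4 = 3200
I = 3200 / 100 = $32

$32


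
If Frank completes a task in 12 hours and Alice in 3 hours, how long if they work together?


Frank's rate: 1/12 of the job per hour
Alice's rate: 1/3 of the job per hour
Combined rate: 1/12 + 1/3 = 5/12 per hour
Time = 1 / (5/12) = 12/5 = 2.4 hours

2.4 hours


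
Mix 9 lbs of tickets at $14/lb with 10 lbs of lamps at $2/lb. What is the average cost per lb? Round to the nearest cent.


Cost of tickets:
9 x $14 = $126
Cost of lamps:
10 x $2 = $20
Total cost: $126 + $20 = $146
Total weight: 19 lbs
Average: $146 / 19 = $7.6842... ≈ $7.68/lb

$7.68/lb


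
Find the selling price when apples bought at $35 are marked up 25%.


Calculate the markup amount:
25% of $35 = $8.75
Add to cost:
$35 + $8.75 = $43.75

$43.75


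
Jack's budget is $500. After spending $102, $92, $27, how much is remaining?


Add up expenses:
$102 + $92 + $27 = $221
Subtract from budget:
$500 - $221 = $279

$279


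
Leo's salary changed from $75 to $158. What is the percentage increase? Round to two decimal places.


Find the absolute change:
|158 - 75| = 83
Divide by original and multiply by 100:
83 / 75 x 100 = 110.6666...% ≈ 110.67%

110.67%


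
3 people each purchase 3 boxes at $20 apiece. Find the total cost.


Cost per person:
3 x $20 = $60
Group total:
3 x $60 = $180

$180


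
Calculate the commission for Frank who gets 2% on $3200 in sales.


Convert rate to decimal:
2% = 0.02
Multiply by sales:
$3200 x 0.02 = $64

$64


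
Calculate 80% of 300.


Convert percentage to decimal:
80% = 0.8
Multiply:
300 x 0.8 = 240

240


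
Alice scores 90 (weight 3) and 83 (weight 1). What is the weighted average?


Weighted sum:
3 x 90 + 1 x 83 = 353
Total weight:
3 + 1 = 4
Weighted average:
353 / 4 = 88.25

88.25


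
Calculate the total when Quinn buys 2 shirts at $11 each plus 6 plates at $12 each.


Cost of shirts:
2 x $11 = $22
Cost of plates:
6 x $12 = $72
Add both:
$22 + $72 = $94

$94


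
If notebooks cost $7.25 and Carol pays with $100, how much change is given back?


Start with the amount paid:
$100
Subtract the price:
$100 - $7.25 = $92.75

$92.75


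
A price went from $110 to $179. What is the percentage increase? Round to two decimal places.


Find the absolute change:
|179 - 110| = 69
Divide by original and multiply by 100:
69 / 110 x 100 = 62.7272...% ≈ 62.73%

62.73%


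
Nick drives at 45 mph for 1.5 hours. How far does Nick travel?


Use the formula: distance = speed x time
Speed = 45 mph, Time = 1.5 hours
45 x 1.5 = 67.5 miles

67.5 miles


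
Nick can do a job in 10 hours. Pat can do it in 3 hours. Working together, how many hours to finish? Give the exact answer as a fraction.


Nick's rate: 1/10 of the job per hour
Pat's rate: 1/3 of the job per hour
Combined rate: 1/10 + 1/3 = 13/30 per hour
Time = 1 / (13/30) = 30/13 hours (≈ 2.31 hours)

30/13 hours


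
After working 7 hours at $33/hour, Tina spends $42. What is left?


Calculate earnings:
7 x $33 = $231
Subtract spending:
$231 - $42 = $189

$189


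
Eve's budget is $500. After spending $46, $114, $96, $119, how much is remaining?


Add up expenses:
$46 + $114 + $96 + $119 = $375
Subtract from budget:
$500 - $375 = $125

$125


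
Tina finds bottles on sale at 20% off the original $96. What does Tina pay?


Calculate the discount amount:
20% of $96 = $19.20
Subtract from original:
$96 - $19.20 = $76.80

$76.80


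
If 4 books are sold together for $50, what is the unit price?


Total cost: $50
Number of items: 4
Unit price: $50 / 4 = $12.50

$12.50


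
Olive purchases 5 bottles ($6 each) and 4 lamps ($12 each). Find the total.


Cost of bottles:
5 x $6 = $30
Cost of lamps:
4 x $12 = $48
Add both:
$30 + $48 = $78

$78


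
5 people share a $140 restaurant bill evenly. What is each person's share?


Total bill: $140
Number of people: 5
Each pays: $140 / 5 = $28

$28


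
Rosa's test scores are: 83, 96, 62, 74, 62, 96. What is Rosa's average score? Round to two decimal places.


Add the scores:
83 + 96 + 62 + 74 + 62 + 96 = 473
Divide by the number of tests:
473 / 6 = 78.8333... ≈ 78.83

78.83
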